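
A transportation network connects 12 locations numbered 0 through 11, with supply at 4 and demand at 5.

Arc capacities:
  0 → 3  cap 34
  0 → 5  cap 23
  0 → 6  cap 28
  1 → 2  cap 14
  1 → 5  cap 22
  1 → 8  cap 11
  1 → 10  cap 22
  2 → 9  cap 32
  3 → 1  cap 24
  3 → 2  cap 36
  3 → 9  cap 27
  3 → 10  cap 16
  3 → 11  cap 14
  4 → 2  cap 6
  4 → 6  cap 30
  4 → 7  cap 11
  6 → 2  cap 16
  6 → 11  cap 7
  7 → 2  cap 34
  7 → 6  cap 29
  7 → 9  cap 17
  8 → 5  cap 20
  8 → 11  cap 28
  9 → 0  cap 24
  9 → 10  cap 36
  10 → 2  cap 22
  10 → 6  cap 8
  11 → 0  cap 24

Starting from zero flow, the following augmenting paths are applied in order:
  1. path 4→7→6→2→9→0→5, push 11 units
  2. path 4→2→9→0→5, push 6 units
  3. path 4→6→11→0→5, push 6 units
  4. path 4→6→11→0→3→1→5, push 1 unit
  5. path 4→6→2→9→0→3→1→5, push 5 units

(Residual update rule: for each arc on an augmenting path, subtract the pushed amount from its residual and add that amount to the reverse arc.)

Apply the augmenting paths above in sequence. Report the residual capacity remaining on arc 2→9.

Residual capacity of (2,9): 10

after path 1 (4→7→6→2→9→0→5, push 11): res(2,9)=21
after path 2 (4→2→9→0→5, push 6): res(2,9)=15
after path 3 (4→6→11→0→5, push 6): res(2,9)=15
after path 4 (4→6→11→0→3→1→5, push 1): res(2,9)=15
after path 5 (4→6→2→9→0→3→1→5, push 5): res(2,9)=10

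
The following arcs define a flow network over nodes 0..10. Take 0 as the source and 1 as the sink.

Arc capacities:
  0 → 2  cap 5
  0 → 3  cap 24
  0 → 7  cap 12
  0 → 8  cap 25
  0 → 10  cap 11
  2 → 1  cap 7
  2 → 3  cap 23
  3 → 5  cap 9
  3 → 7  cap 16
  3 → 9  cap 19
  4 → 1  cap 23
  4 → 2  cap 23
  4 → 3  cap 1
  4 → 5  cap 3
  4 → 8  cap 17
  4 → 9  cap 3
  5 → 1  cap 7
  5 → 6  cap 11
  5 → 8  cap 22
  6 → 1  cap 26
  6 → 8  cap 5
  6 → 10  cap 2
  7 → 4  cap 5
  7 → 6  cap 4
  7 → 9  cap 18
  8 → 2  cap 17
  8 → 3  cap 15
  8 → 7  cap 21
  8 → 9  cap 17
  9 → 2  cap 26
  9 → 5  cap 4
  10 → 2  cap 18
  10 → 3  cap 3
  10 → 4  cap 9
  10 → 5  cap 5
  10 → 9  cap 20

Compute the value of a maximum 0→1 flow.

Maximum flow value: 40

augment #1: 0→2→1 bottleneck 5, total now 5
augment #2: 0→3→5→1 bottleneck 7, total now 12
augment #3: 0→7→4→1 bottleneck 5, total now 17
augment #4: 0→7→6→1 bottleneck 4, total now 21
augment #5: 0→8→2→1 bottleneck 2, total now 23
augment #6: 0→10→4→1 bottleneck 9, total now 32
augment #7: 0→3→5→6→1 bottleneck 2, total now 34
augment #8: 0→10→5→6→1 bottleneck 2, total now 36
augment #9: 0→3→9→5→6→1 bottleneck 4, total now 40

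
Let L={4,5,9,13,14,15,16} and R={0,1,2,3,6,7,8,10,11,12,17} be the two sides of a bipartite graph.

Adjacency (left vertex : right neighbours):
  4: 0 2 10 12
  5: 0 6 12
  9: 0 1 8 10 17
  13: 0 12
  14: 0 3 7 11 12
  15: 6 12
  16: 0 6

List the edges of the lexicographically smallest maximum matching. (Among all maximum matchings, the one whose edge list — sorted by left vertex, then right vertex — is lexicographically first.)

|M| = 6 (so the lex-smallest maximum matching has 6 edges)
process left vertices in ascending order; for each, take the smallest-labelled available neighbour that still permits 6 edges overall, or leave it unmatched if none does
lex-smallest matching: {4-2, 5-0, 9-1, 13-12, 14-3, 15-6}

Lex-smallest maximum matching: {(4,2), (5,0), (9,1), (13,12), (14,3), (15,6)}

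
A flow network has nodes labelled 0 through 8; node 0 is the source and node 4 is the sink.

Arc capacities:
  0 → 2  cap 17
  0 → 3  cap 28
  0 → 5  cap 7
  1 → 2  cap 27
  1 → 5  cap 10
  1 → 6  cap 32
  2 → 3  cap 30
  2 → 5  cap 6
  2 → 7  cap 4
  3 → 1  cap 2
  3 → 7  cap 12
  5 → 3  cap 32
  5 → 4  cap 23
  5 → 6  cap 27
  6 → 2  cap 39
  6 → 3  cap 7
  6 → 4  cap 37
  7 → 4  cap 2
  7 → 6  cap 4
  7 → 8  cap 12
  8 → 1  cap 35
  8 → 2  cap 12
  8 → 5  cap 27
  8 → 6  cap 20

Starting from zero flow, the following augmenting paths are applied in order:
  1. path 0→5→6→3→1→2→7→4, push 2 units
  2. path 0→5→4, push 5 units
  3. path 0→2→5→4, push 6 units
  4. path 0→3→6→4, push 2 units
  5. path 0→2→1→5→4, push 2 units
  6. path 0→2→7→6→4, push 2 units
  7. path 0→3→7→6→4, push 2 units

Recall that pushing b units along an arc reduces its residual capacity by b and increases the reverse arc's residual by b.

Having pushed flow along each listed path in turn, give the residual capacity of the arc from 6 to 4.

Residual capacity of (6,4): 31

after path 1 (0→5→6→3→1→2→7→4, push 2): res(6,4)=37
after path 2 (0→5→4, push 5): res(6,4)=37
after path 3 (0→2→5→4, push 6): res(6,4)=37
after path 4 (0→3→6→4, push 2): res(6,4)=35
after path 5 (0→2→1→5→4, push 2): res(6,4)=35
after path 6 (0→2→7→6→4, push 2): res(6,4)=33
after path 7 (0→3→7→6→4, push 2): res(6,4)=31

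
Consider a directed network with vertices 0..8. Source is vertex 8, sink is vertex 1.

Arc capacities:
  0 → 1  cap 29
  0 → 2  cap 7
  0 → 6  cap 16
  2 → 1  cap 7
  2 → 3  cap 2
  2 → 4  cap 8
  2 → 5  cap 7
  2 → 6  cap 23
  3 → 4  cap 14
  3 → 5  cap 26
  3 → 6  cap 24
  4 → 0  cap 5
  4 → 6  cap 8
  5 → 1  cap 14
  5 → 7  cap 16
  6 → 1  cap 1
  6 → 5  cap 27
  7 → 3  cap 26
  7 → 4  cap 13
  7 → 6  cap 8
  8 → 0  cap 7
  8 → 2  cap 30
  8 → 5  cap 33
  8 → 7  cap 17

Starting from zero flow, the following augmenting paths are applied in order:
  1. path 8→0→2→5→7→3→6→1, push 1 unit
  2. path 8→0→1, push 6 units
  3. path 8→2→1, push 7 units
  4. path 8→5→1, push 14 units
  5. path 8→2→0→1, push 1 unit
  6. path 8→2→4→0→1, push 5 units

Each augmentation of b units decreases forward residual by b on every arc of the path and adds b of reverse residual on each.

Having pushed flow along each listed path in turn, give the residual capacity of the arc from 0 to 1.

Residual capacity of (0,1): 17

after path 1 (8→0→2→5→7→3→6→1, push 1): res(0,1)=29
after path 2 (8→0→1, push 6): res(0,1)=23
after path 3 (8→2→1, push 7): res(0,1)=23
after path 4 (8→5→1, push 14): res(0,1)=23
after path 5 (8→2→0→1, push 1): res(0,1)=22
after path 6 (8→2→4→0→1, push 5): res(0,1)=17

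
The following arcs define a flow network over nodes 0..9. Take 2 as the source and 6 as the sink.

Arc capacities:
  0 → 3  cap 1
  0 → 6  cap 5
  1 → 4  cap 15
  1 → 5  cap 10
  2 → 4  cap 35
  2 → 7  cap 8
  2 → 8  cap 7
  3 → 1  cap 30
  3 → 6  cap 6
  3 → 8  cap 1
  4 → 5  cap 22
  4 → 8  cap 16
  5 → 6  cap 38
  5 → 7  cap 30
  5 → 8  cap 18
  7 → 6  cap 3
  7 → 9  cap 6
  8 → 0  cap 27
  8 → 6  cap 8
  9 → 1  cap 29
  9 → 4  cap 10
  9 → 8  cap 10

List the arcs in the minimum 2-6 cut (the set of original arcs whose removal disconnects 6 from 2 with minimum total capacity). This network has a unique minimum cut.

Min-cut arcs: {(0,3), (0,6), (2,7), (4,5), (8,6)} (total capacity 44)

augment #1: 2→7→6 push 3
augment #2: 2→8→6 push 7
augment #3: 2→4→5→6 push 22
augment #4: 2→4→8→6 push 1
augment #5: 2→4→8→0→6 push 5
augment #6: 2→4→8→0→3→6 push 1
augment #7: 2→7→9→1→5→6 push 5
max flow = 44; residual-reachable set from 2 gives S-side
cut edges (S→T): {(0,3), (0,6), (2,7), (4,5), (8,6)} total cap 44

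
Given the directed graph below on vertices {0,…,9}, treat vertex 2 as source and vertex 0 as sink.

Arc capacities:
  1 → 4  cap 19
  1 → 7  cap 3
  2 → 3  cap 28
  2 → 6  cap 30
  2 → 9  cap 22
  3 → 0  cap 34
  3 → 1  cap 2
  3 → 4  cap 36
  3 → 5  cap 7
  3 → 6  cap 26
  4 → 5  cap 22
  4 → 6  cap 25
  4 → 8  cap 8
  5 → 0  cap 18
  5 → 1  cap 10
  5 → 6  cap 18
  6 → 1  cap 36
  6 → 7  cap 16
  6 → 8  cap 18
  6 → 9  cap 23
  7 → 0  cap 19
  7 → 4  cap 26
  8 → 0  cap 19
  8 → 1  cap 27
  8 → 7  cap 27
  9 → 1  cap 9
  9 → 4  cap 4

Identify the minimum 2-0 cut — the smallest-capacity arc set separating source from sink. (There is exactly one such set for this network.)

augment #1: 2→3→0 push 28
augment #2: 2→6→7→0 push 16
augment #3: 2→6→8→0 push 14
augment #4: 2→9→1→7→0 push 3
augment #5: 2→9→4→5→0 push 4
augment #6: 2→9→1→4→5→0 push 6
max flow = 71; residual-reachable set from 2 gives S-side
cut edges (S→T): {(2,3), (2,6), (9,1), (9,4)} total cap 71

Min-cut arcs: {(2,3), (2,6), (9,1), (9,4)} (total capacity 71)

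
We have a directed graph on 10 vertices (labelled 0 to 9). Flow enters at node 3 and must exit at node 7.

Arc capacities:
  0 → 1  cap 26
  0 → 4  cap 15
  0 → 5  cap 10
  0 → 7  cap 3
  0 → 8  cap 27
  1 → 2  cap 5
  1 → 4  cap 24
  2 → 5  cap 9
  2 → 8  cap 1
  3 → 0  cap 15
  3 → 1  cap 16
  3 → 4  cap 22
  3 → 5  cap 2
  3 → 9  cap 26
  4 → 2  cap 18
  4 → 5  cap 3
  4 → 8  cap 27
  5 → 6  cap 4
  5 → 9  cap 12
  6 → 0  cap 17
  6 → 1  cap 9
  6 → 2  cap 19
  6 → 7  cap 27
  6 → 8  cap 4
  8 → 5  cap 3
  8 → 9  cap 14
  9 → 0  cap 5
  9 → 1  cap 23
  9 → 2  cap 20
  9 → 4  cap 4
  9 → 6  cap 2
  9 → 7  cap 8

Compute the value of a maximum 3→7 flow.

augment #1: 3→0→7 bottleneck 3, total now 3
augment #2: 3→9→7 bottleneck 8, total now 11
augment #3: 3→5→6→7 bottleneck 2, total now 13
augment #4: 3→9→6→7 bottleneck 2, total now 15
augment #5: 3→0→5→6→7 bottleneck 2, total now 17

Maximum flow value: 17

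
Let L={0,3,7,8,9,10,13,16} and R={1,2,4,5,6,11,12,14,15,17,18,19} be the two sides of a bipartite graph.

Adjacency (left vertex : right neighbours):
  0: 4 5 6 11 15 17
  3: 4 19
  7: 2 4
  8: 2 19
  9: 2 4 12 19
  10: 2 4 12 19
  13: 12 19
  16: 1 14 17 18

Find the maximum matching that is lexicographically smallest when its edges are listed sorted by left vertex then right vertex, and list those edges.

Lex-smallest maximum matching: {(0,5), (3,4), (7,2), (8,19), (9,12), (16,1)}

|M| = 6 (so the lex-smallest maximum matching has 6 edges)
process left vertices in ascending order; for each, take the smallest-labelled available neighbour that still permits 6 edges overall, or leave it unmatched if none does
lex-smallest matching: {0-5, 3-4, 7-2, 8-19, 9-12, 16-1}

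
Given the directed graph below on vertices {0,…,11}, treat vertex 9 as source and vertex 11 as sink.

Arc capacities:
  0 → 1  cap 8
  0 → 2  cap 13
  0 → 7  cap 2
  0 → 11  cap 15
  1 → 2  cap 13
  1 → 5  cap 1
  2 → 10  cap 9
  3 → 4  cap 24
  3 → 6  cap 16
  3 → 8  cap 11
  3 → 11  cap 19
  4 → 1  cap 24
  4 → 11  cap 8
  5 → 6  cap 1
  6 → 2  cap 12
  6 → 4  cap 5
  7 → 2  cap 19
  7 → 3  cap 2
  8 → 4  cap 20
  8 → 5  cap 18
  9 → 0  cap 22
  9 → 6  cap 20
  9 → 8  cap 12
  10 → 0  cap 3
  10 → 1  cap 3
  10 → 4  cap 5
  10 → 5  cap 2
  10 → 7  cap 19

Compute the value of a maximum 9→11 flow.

Maximum flow value: 25

augment #1: 9→0→11 bottleneck 15, total now 15
augment #2: 9→6→4→11 bottleneck 5, total now 20
augment #3: 9→8→4→11 bottleneck 3, total now 23
augment #4: 9→0→7→3→11 bottleneck 2, total now 25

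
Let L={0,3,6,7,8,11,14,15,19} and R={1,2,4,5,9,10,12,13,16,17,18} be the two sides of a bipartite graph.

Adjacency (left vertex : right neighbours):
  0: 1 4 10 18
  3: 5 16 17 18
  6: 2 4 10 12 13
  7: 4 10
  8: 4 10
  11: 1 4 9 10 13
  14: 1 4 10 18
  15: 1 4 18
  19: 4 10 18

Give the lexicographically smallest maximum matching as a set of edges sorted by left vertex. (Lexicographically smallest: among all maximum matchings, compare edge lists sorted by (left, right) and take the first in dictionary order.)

|M| = 7 (so the lex-smallest maximum matching has 7 edges)
process left vertices in ascending order; for each, take the smallest-labelled available neighbour that still permits 7 edges overall, or leave it unmatched if none does
lex-smallest matching: {0-1, 3-5, 6-2, 7-4, 8-10, 11-9, 14-18}

Lex-smallest maximum matching: {(0,1), (3,5), (6,2), (7,4), (8,10), (11,9), (14,18)}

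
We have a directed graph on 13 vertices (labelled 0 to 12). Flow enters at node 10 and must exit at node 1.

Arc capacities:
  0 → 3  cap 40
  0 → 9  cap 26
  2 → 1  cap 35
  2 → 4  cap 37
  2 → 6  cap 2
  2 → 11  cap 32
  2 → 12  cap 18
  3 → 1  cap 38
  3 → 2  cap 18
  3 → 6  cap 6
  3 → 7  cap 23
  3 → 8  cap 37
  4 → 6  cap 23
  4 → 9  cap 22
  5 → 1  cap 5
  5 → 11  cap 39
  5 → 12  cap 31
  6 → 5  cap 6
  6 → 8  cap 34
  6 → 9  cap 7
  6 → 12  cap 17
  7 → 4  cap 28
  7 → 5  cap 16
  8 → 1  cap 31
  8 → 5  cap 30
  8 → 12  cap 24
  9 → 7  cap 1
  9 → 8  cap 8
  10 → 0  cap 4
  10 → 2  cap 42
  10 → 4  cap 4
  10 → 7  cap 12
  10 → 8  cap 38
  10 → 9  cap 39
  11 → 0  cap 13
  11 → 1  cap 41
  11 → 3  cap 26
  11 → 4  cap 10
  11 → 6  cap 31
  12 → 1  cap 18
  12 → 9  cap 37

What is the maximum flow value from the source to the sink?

augment #1: 10→2→1 bottleneck 35, total now 35
augment #2: 10→8→1 bottleneck 31, total now 66
augment #3: 10→0→3→1 bottleneck 4, total now 70
augment #4: 10→2→11→1 bottleneck 7, total now 77
augment #5: 10→7→5→1 bottleneck 5, total now 82
augment #6: 10→8→12→1 bottleneck 7, total now 89
augment #7: 10→4→6→12→1 bottleneck 4, total now 93
augment #8: 10→7→5→11→1 bottleneck 7, total now 100
augment #9: 10→9→8→12→1 bottleneck 7, total now 107
augment #10: 10→9→7→5→11→1 bottleneck 1, total now 108
augment #11: 10→9→8→5→11→1 bottleneck 1, total now 109

Maximum flow value: 109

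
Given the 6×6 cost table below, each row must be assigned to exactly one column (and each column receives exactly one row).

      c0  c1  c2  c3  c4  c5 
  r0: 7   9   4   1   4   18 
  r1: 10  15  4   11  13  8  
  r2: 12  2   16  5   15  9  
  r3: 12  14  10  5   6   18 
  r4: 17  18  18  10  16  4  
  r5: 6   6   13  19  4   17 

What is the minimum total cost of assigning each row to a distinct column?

optimal assignment: row0→col3 (cost 1), row1→col2 (cost 4), row2→col1 (cost 2), row3→col4 (cost 6), row4→col5 (cost 4), row5→col0 (cost 6)
total = 1 + 4 + 2 + 6 + 4 + 6 = 23

Minimum assignment cost: 23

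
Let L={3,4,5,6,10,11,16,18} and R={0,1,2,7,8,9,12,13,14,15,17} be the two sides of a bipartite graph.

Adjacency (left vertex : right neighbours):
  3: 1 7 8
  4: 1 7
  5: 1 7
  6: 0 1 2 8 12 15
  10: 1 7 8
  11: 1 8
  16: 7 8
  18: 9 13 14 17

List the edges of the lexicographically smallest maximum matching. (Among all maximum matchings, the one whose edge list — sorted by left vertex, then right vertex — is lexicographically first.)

|M| = 5 (so the lex-smallest maximum matching has 5 edges)
process left vertices in ascending order; for each, take the smallest-labelled available neighbour that still permits 5 edges overall, or leave it unmatched if none does
lex-smallest matching: {3-1, 4-7, 6-0, 10-8, 18-9}

Lex-smallest maximum matching: {(3,1), (4,7), (6,0), (10,8), (18,9)}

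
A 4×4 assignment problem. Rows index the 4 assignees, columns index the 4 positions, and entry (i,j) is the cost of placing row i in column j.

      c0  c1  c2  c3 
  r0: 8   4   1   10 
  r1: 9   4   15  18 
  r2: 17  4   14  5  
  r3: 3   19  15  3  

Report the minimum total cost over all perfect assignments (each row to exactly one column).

optimal assignment: row0→col2 (cost 1), row1→col1 (cost 4), row2→col3 (cost 5), row3→col0 (cost 3)
total = 1 + 4 + 5 + 3 = 13

Minimum assignment cost: 13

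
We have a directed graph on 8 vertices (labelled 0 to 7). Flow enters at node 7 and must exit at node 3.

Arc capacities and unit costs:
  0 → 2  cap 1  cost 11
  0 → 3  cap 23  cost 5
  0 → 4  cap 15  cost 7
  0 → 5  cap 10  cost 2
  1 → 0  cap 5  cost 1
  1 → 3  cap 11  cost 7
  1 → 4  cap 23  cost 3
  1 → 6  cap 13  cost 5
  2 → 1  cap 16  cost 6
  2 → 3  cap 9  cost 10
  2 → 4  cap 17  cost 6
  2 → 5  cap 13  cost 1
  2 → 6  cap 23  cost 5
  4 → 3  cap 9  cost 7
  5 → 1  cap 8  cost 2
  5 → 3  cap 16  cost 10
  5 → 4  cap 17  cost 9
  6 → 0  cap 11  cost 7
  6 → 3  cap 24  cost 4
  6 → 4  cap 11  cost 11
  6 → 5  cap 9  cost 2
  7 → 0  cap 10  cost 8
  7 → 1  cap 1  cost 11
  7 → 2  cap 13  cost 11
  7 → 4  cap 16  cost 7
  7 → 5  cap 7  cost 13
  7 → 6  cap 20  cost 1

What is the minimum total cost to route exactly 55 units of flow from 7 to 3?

Minimum cost for 55 units: 682

shortest-cost path #1: 7→6→3 push 20 @ unit cost 5 (adds 100)
shortest-cost path #2: 7→0→3 push 10 @ unit cost 13 (adds 130)
shortest-cost path #3: 7→4→3 push 9 @ unit cost 14 (adds 126)
shortest-cost path #4: 7→1→0→3 push 1 @ unit cost 17 (adds 17)
shortest-cost path #5: 7→2→6→3 push 4 @ unit cost 20 (adds 80)
shortest-cost path #6: 7→2→5→1→0→3 push 4 @ unit cost 20 (adds 80)
shortest-cost path #7: 7→2→3 push 5 @ unit cost 21 (adds 105)
shortest-cost path #8: 7→5→1→3 push 2 @ unit cost 22 (adds 44)
total cost = 682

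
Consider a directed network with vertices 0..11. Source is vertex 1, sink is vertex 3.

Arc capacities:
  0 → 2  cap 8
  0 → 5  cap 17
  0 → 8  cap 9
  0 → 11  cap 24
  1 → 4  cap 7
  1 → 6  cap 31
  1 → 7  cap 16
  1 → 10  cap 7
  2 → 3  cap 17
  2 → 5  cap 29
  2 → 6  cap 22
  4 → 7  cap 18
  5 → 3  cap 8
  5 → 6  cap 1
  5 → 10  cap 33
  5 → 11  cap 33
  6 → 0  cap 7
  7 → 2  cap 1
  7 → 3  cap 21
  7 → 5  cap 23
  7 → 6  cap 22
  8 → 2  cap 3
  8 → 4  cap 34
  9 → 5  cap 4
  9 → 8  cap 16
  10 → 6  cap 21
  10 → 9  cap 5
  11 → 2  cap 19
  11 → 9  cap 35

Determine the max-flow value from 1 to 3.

augment #1: 1→7→3 bottleneck 16, total now 16
augment #2: 1→4→7→3 bottleneck 5, total now 21
augment #3: 1→4→7→2→3 bottleneck 1, total now 22
augment #4: 1→4→7→5→3 bottleneck 1, total now 23
augment #5: 1→6→0→2→3 bottleneck 7, total now 30
augment #6: 1→10→9→5→3 bottleneck 4, total now 34
augment #7: 1→10→9→8→2→3 bottleneck 1, total now 35

Maximum flow value: 35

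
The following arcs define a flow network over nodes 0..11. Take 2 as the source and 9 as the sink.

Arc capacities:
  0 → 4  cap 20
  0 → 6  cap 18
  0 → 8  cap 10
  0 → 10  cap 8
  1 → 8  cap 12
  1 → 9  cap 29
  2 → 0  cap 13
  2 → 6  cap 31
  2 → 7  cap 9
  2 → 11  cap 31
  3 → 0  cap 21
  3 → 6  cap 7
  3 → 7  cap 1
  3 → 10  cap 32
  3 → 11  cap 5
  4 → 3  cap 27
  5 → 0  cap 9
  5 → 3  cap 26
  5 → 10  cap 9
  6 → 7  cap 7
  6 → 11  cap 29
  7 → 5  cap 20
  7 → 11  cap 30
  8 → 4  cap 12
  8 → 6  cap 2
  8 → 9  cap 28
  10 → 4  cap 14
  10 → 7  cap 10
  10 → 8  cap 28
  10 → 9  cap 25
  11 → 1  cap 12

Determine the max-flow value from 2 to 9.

Maximum flow value: 41

augment #1: 2→0→8→9 bottleneck 10, total now 10
augment #2: 2→0→10→9 bottleneck 3, total now 13
augment #3: 2→11→1→9 bottleneck 12, total now 25
augment #4: 2→7→5→10→9 bottleneck 9, total now 34
augment #5: 2→6→7→5→0→10→9 bottleneck 5, total now 39
augment #6: 2→6→7→5→3→10→9 bottleneck 2, total now 41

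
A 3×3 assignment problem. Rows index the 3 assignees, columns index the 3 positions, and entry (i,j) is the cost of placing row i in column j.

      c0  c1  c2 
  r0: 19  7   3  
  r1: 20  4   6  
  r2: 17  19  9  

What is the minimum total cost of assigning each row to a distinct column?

Minimum assignment cost: 24

optimal assignment: row0→col2 (cost 3), row1→col1 (cost 4), row2→col0 (cost 17)
total = 3 + 4 + 17 = 24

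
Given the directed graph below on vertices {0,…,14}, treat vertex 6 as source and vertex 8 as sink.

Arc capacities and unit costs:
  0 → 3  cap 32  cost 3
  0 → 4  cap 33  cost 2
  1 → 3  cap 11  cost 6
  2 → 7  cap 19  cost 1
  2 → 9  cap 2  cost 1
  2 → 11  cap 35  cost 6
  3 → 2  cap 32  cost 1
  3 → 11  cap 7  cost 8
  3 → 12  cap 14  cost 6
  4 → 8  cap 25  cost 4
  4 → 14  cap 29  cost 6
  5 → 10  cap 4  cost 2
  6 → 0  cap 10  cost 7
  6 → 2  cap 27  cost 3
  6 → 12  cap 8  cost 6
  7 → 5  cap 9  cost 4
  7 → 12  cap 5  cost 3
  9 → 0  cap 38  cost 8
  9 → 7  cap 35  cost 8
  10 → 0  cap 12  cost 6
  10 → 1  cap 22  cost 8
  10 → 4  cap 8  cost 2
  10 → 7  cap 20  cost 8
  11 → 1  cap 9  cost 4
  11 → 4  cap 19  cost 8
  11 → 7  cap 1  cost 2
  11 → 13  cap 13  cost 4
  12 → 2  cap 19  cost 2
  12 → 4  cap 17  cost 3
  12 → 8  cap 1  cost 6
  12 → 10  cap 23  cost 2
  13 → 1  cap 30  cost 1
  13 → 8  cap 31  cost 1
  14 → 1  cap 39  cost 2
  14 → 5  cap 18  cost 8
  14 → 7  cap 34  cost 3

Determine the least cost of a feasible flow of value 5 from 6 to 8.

Minimum cost for 5 units: 64

shortest-cost path #1: 6→12→8 push 1 @ unit cost 12 (adds 12)
shortest-cost path #2: 6→12→4→8 push 4 @ unit cost 13 (adds 52)
total cost = 64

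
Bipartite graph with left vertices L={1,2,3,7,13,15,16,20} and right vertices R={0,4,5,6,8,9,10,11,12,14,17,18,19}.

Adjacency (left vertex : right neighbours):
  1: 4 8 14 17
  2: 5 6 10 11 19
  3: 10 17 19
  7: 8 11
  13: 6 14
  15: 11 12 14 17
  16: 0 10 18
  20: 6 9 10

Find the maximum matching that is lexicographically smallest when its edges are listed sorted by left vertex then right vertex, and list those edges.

|M| = 8 (so the lex-smallest maximum matching has 8 edges)
process left vertices in ascending order; for each, take the smallest-labelled available neighbour that still permits 8 edges overall, or leave it unmatched if none does
lex-smallest matching: {1-4, 2-5, 3-10, 7-8, 13-6, 15-11, 16-0, 20-9}

Lex-smallest maximum matching: {(1,4), (2,5), (3,10), (7,8), (13,6), (15,11), (16,0), (20,9)}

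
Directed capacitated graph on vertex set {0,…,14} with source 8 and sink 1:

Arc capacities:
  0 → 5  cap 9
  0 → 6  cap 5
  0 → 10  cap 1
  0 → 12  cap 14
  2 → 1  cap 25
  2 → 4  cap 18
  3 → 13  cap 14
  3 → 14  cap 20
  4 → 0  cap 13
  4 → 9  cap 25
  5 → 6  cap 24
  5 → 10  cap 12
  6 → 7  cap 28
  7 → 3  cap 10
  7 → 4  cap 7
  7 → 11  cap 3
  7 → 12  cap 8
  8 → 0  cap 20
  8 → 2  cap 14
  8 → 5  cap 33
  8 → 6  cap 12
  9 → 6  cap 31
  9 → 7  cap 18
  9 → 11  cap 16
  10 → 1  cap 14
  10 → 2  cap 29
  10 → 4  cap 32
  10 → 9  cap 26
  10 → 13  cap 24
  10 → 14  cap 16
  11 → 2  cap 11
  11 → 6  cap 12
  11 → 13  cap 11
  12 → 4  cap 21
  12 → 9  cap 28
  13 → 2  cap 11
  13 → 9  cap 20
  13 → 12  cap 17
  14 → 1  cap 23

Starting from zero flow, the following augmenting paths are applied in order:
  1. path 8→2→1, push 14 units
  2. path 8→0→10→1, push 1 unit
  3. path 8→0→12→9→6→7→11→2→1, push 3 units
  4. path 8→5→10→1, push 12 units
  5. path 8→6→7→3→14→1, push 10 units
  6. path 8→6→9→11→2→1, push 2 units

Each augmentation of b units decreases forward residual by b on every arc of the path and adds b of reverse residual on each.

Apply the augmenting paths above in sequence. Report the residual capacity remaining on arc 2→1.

after path 1 (8→2→1, push 14): res(2,1)=11
after path 2 (8→0→10→1, push 1): res(2,1)=11
after path 3 (8→0→12→9→6→7→11→2→1, push 3): res(2,1)=8
after path 4 (8→5→10→1, push 12): res(2,1)=8
after path 5 (8→6→7→3→14→1, push 10): res(2,1)=8
after path 6 (8→6→9→11→2→1, push 2): res(2,1)=6

Residual capacity of (2,1): 6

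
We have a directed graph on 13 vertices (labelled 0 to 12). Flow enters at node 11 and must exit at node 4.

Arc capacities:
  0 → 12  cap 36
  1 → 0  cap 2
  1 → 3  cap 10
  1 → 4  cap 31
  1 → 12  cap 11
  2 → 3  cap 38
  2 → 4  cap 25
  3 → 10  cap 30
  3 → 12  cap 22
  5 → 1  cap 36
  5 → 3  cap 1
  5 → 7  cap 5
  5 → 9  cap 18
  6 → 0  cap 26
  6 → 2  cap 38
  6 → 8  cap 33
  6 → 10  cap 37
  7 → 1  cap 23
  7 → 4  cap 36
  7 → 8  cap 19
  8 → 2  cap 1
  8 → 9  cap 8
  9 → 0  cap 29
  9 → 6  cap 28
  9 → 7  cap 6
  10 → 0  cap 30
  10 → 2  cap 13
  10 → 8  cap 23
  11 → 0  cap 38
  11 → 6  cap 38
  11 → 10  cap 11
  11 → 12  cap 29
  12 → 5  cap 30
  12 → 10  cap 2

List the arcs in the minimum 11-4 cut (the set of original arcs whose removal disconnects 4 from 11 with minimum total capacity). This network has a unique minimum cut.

augment #1: 11→6→2→4 push 25
augment #2: 11→12→5→1→4 push 29
augment #3: 11→0→12→5→1→4 push 1
augment #4: 11→6→8→9→7→4 push 6
max flow = 61; residual-reachable set from 11 gives S-side
cut edges (S→T): {(2,4), (9,7), (12,5)} total cap 61

Min-cut arcs: {(2,4), (9,7), (12,5)} (total capacity 61)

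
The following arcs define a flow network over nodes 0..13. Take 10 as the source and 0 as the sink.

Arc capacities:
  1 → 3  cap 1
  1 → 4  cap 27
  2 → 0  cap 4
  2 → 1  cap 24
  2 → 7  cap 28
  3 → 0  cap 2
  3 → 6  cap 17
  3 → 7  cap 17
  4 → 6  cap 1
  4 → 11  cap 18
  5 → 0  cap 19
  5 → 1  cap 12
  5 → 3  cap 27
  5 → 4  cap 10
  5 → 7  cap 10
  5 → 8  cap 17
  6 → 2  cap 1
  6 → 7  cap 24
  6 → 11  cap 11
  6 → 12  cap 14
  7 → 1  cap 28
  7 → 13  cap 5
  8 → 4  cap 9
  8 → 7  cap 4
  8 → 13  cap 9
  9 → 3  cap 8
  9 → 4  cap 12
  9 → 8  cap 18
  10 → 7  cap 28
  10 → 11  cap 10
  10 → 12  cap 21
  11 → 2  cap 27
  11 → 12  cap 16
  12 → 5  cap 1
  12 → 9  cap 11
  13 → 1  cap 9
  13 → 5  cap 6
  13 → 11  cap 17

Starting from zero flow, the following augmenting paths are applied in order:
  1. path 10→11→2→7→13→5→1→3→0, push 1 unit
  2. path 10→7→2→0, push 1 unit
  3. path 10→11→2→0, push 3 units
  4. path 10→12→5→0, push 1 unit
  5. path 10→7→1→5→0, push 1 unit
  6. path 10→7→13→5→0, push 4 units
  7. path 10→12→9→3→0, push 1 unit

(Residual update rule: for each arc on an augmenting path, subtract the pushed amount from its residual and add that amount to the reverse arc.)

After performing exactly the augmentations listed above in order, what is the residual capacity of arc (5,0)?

Residual capacity of (5,0): 13

after path 1 (10→11→2→7→13→5→1→3→0, push 1): res(5,0)=19
after path 2 (10→7→2→0, push 1): res(5,0)=19
after path 3 (10→11→2→0, push 3): res(5,0)=19
after path 4 (10→12→5→0, push 1): res(5,0)=18
after path 5 (10→7→1→5→0, push 1): res(5,0)=17
after path 6 (10→7→13→5→0, push 4): res(5,0)=13
after path 7 (10→12→9→3→0, push 1): res(5,0)=13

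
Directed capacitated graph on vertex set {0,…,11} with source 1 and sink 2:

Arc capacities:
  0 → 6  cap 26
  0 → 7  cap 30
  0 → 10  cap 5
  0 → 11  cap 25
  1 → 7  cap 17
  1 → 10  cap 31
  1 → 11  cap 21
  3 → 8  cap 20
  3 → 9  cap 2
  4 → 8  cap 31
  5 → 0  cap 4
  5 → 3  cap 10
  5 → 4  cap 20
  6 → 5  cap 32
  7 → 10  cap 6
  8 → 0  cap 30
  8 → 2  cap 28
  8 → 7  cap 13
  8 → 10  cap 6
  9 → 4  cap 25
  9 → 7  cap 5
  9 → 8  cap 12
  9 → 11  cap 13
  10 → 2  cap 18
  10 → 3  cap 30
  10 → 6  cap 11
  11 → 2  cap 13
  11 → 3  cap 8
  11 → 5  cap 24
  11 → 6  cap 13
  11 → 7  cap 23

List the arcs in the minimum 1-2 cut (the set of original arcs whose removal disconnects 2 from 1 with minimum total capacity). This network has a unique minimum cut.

augment #1: 1→10→2 push 18
augment #2: 1→11→2 push 13
augment #3: 1→10→3→8→2 push 13
augment #4: 1→11→3→8→2 push 7
augment #5: 1→11→3→9→8→2 push 1
augment #6: 1→7→10→3→9→8→2 push 1
augment #7: 1→7→10→6→5→4→8→2 push 5
max flow = 58; residual-reachable set from 1 gives S-side
cut edges (S→T): {(1,10), (1,11), (7,10)} total cap 58

Min-cut arcs: {(1,10), (1,11), (7,10)} (total capacity 58)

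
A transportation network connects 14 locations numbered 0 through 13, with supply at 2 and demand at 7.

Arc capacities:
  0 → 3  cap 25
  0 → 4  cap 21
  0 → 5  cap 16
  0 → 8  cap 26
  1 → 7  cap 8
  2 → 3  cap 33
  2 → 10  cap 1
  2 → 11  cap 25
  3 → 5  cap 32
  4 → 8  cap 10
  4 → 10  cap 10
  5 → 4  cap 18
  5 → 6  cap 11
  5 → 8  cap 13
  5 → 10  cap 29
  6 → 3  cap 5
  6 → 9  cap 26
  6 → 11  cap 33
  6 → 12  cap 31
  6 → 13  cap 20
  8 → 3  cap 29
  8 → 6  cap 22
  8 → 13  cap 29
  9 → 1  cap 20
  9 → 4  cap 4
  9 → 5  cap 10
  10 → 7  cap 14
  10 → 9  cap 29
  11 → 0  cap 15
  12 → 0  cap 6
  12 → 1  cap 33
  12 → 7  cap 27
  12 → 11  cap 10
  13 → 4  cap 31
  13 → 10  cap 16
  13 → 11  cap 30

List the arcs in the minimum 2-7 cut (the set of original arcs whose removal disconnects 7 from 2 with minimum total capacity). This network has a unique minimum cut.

augment #1: 2→10→7 push 1
augment #2: 2→3→5→10→7 push 13
augment #3: 2→3→5→6→12→7 push 11
augment #4: 2→3→5→8→6→12→7 push 8
augment #5: 2→11→0→8→6→12→7 push 8
augment #6: 2→11→0→4→10→9→1→7 push 7
max flow = 48; residual-reachable set from 2 gives S-side
cut edges (S→T): {(2,10), (3,5), (11,0)} total cap 48

Min-cut arcs: {(2,10), (3,5), (11,0)} (total capacity 48)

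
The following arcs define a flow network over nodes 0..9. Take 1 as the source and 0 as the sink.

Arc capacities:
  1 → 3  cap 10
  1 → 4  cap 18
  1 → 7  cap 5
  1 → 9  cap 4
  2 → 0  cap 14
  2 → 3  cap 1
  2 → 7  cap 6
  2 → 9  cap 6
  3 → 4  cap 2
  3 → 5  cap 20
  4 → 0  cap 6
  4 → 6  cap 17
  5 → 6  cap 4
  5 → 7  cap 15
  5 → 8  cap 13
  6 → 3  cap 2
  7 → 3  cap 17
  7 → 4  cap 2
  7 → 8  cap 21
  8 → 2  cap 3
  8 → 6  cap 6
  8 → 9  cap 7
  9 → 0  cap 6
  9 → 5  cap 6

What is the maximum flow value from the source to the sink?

augment #1: 1→4→0 bottleneck 6, total now 6
augment #2: 1→9→0 bottleneck 4, total now 10
augment #3: 1→7→8→2→0 bottleneck 3, total now 13
augment #4: 1→7→8→9→0 bottleneck 2, total now 15

Maximum flow value: 15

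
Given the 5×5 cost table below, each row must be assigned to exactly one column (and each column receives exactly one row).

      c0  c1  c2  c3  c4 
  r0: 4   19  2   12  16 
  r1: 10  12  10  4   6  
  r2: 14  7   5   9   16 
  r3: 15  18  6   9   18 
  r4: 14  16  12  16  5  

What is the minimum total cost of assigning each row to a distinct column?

optimal assignment: row0→col0 (cost 4), row1→col3 (cost 4), row2→col1 (cost 7), row3→col2 (cost 6), row4→col4 (cost 5)
total = 4 + 4 + 7 + 6 + 5 = 26

Minimum assignment cost: 26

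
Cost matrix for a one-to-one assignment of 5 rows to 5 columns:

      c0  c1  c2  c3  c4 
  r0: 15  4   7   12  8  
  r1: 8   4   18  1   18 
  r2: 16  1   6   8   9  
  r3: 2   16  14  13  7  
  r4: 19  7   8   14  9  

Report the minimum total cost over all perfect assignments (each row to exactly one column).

one of 2 optimal assignments: row0→col2 (cost 7), row1→col3 (cost 1), row2→col1 (cost 1), row3→col0 (cost 2), row4→col4 (cost 9)
total = 7 + 1 + 1 + 2 + 9 = 20

Minimum assignment cost: 20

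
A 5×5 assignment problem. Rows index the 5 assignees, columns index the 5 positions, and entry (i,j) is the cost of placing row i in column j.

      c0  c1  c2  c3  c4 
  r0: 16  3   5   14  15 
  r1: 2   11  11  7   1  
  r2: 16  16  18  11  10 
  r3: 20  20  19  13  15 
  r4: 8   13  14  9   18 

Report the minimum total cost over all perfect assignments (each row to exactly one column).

Minimum assignment cost: 42

one of 2 optimal assignments: row0→col1 (cost 3), row1→col0 (cost 2), row2→col4 (cost 10), row3→col3 (cost 13), row4→col2 (cost 14)
total = 3 + 2 + 10 + 13 + 14 = 42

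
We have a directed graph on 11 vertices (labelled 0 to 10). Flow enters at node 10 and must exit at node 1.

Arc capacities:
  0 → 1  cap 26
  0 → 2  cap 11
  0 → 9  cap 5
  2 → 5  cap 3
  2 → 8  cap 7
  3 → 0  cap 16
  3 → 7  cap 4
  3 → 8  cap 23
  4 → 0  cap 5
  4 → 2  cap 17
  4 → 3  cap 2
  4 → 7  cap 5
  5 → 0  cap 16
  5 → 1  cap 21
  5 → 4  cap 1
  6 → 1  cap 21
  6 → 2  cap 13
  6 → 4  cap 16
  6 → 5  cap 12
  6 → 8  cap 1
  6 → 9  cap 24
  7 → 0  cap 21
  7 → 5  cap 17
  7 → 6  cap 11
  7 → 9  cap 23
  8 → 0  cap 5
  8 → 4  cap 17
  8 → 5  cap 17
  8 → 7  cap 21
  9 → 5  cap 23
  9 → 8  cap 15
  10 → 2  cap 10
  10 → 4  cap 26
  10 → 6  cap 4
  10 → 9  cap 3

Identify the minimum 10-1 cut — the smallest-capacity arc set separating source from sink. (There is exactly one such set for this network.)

augment #1: 10→6→1 push 4
augment #2: 10→2→5→1 push 3
augment #3: 10→4→0→1 push 5
augment #4: 10→9→5→1 push 3
augment #5: 10→2→8→0→1 push 5
augment #6: 10→2→8→5→1 push 2
augment #7: 10→4→3→0→1 push 2
augment #8: 10→4→7→0→1 push 5
max flow = 29; residual-reachable set from 10 gives S-side
cut edges (S→T): {(2,5), (2,8), (4,0), (4,3), (4,7), (10,6), (10,9)} total cap 29

Min-cut arcs: {(2,5), (2,8), (4,0), (4,3), (4,7), (10,6), (10,9)} (total capacity 29)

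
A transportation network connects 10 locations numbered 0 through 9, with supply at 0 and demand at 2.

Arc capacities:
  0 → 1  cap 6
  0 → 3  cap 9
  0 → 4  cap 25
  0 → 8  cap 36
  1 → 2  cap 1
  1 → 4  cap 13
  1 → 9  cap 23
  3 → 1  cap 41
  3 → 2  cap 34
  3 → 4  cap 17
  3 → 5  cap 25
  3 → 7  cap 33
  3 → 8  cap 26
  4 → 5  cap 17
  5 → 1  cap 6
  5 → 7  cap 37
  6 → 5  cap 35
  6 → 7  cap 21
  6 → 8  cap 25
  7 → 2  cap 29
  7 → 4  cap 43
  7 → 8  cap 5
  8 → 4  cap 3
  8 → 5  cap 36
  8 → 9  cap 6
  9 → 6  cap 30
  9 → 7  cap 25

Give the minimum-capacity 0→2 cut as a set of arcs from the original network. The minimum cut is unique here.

augment #1: 0→1→2 push 1
augment #2: 0→3→2 push 9
augment #3: 0→1→9→7→2 push 5
augment #4: 0→4→5→7→2 push 17
augment #5: 0→8→5→7→2 push 7
max flow = 39; residual-reachable set from 0 gives S-side
cut edges (S→T): {(0,3), (1,2), (7,2)} total cap 39

Min-cut arcs: {(0,3), (1,2), (7,2)} (total capacity 39)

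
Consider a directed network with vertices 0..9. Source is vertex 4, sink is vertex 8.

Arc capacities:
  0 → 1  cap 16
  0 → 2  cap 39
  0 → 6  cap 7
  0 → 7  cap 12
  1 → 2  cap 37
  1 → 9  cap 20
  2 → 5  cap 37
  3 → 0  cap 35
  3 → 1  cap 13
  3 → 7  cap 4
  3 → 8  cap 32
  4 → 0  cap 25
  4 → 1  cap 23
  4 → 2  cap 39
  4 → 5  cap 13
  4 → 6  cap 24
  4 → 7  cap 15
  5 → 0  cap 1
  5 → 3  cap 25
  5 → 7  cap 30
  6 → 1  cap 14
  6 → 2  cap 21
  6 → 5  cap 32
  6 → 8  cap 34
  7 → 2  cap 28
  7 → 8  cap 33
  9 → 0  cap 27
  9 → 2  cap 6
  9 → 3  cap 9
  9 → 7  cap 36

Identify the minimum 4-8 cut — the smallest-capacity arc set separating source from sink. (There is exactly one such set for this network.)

augment #1: 4→6→8 push 24
augment #2: 4→7→8 push 15
augment #3: 4→0→6→8 push 7
augment #4: 4→0→7→8 push 12
augment #5: 4→5→3→8 push 13
augment #6: 4→1→9→3→8 push 9
augment #7: 4→1→9→7→8 push 6
augment #8: 4→2→5→3→8 push 10
max flow = 96; residual-reachable set from 4 gives S-side
cut edges (S→T): {(0,6), (3,8), (4,6), (7,8)} total cap 96

Min-cut arcs: {(0,6), (3,8), (4,6), (7,8)} (total capacity 96)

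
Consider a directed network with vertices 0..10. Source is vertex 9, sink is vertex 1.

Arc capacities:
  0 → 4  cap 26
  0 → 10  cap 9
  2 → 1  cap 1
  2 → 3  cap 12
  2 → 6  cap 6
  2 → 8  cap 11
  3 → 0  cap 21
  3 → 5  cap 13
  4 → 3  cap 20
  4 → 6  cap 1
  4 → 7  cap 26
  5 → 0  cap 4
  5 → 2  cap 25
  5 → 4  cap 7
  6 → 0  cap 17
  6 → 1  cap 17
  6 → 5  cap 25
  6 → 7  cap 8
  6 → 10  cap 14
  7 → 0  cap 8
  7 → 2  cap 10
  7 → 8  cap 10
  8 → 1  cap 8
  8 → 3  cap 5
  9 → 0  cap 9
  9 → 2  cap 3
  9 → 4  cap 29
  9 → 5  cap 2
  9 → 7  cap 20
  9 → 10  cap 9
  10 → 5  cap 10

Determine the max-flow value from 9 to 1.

Maximum flow value: 16

augment #1: 9→2→1 bottleneck 1, total now 1
augment #2: 9→2→6→1 bottleneck 2, total now 3
augment #3: 9→4→6→1 bottleneck 1, total now 4
augment #4: 9→7→8→1 bottleneck 8, total now 12
augment #5: 9→5→2→6→1 bottleneck 2, total now 14
augment #6: 9→7→2→6→1 bottleneck 2, total now 16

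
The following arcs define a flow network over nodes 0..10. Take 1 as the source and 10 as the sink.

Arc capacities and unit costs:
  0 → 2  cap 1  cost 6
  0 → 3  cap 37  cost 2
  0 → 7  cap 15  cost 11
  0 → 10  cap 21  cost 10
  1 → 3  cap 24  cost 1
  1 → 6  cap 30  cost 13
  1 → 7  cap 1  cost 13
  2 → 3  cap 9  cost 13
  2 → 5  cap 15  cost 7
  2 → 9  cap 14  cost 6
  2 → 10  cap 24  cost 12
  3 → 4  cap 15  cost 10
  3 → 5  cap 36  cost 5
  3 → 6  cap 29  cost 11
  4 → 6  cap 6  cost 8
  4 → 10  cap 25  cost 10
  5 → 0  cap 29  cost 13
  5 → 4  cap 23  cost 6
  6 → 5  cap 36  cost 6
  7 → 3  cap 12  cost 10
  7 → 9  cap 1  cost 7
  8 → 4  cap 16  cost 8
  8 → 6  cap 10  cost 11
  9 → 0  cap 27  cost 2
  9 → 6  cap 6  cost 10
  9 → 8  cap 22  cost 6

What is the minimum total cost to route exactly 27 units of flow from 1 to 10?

shortest-cost path #1: 1→3→4→10 push 15 @ unit cost 21 (adds 315)
shortest-cost path #2: 1→3→5→4→10 push 9 @ unit cost 22 (adds 198)
shortest-cost path #3: 1→7→9→0→10 push 1 @ unit cost 32 (adds 32)
shortest-cost path #4: 1→6→5→4→10 push 1 @ unit cost 35 (adds 35)
shortest-cost path #5: 1→6→5→0→10 push 1 @ unit cost 42 (adds 42)
total cost = 622

Minimum cost for 27 units: 622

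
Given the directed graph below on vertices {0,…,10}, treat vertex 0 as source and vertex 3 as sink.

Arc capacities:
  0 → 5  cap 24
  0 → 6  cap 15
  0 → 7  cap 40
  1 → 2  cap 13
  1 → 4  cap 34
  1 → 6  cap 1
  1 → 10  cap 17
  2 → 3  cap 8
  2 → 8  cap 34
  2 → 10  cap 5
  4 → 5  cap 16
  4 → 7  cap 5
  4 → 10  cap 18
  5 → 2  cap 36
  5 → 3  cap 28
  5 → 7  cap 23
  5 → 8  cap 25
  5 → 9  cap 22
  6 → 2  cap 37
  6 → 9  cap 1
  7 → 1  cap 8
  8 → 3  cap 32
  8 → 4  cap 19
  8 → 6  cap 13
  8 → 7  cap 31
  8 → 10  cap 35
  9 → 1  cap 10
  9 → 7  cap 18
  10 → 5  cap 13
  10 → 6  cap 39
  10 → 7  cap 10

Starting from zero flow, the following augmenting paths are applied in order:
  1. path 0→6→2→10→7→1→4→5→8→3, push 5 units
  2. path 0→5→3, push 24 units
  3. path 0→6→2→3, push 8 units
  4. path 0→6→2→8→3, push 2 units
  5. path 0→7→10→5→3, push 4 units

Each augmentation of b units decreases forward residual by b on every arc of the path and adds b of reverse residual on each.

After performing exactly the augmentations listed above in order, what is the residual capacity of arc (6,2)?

Residual capacity of (6,2): 22

after path 1 (0→6→2→10→7→1→4→5→8→3, push 5): res(6,2)=32
after path 2 (0→5→3, push 24): res(6,2)=32
after path 3 (0→6→2→3, push 8): res(6,2)=24
after path 4 (0→6→2→8→3, push 2): res(6,2)=22
after path 5 (0→7→10→5→3, push 4): res(6,2)=22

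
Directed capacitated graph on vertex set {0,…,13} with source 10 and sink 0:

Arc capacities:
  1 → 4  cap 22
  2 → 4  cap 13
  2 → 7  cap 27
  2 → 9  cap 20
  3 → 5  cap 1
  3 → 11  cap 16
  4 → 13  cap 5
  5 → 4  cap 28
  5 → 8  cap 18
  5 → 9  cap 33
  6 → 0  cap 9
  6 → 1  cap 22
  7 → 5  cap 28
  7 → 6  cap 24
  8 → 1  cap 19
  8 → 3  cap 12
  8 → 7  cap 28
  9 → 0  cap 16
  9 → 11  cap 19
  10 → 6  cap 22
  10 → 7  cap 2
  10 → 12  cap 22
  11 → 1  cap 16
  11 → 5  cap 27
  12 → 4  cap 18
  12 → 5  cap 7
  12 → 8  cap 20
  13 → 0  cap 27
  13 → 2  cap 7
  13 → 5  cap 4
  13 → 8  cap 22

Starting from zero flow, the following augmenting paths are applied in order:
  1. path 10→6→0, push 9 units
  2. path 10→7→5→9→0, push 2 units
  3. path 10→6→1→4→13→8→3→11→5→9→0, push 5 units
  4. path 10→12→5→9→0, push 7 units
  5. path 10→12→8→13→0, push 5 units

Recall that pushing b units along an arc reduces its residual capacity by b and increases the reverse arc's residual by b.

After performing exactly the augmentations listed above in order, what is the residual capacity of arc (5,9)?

Residual capacity of (5,9): 19

after path 1 (10→6→0, push 9): res(5,9)=33
after path 2 (10→7→5→9→0, push 2): res(5,9)=31
after path 3 (10→6→1→4→13→8→3→11→5→9→0, push 5): res(5,9)=26
after path 4 (10→12→5→9→0, push 7): res(5,9)=19
after path 5 (10→12→8→13→0, push 5): res(5,9)=19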